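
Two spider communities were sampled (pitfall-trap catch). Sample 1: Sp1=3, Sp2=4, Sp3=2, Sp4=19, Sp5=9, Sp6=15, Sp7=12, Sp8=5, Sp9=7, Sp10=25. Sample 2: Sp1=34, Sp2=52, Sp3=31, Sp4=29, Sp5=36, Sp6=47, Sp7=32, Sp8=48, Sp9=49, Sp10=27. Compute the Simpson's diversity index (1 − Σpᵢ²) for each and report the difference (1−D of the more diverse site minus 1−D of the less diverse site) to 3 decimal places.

0.045

Sample 1: N=101, proportions 0.029703, 0.039604, 0.019802, 0.1881188, 0.0891089, 0.1485149, 0.1188119, 0.049505, 0.0693069, 0.2475248, giving 1−D = 0.8491324 (working shown to 7 dp, full precision carried).
Sample 2: N=385, proportions 0.0883117, 0.1350649, 0.0805195, 0.0753247, 0.0935065, 0.1220779, 0.0831169, 0.1246753, 0.1272727, 0.0701299, giving 1−D = 0.8945859.
Difference = |0.8491324 − 0.8945859| = 0.0454535, i.e. 0.045 to 3 decimal places.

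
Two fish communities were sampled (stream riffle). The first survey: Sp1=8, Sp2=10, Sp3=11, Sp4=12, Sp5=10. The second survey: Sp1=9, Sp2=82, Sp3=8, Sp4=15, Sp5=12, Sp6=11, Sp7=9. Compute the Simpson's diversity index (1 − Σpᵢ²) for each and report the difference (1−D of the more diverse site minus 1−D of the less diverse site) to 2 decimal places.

The first survey: N=51, proportions 0.15686, 0.19608, 0.21569, 0.23529, 0.19608, giving 1−D = 0.79662 (working shown to 5 dp, full precision carried).
The second survey: N=146, proportions 0.06164, 0.56164, 0.05479, 0.10274, 0.08219, 0.07534, 0.06164, giving 1−D = 0.65097.
Difference = |0.79662 − 0.65097| = 0.14565, i.e. 0.15 to 2 decimal places.

0.15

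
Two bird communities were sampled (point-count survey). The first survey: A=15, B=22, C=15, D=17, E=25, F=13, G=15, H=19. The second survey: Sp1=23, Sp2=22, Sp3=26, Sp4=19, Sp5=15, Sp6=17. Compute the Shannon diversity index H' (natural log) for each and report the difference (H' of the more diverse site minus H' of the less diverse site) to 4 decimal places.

The first survey: N=141, proportions 0.10638298, 0.15602837, 0.10638298, 0.12056738, 0.17730496, 0.09219858, 0.10638298, 0.13475177, giving H' = 2.05662941 (working shown to 8 dp, full precision carried).
The second survey: N=122, proportions 0.18852459, 0.18032787, 0.21311475, 0.1557377, 0.12295082, 0.13934426, giving H' = 1.77484456.
Difference = |2.05662941 − 1.77484456| = 0.28178485, i.e. 0.2818 to 4 decimal places.

0.2818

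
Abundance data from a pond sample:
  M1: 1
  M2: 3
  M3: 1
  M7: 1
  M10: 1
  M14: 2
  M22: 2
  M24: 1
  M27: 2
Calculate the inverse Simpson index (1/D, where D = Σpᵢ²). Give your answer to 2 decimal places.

7.54

Total N = 1+3+1+1+1+2+2+1+2 = 14, so the proportions are 0.071429, 0.214286, 0.071429, 0.071429, 0.071429, 0.142857, 0.142857, 0.071429, 0.142857 (working shown to 6 dp, full precision carried).
D = 0.071429² + 0.214286² + 0.071429² + 0.071429² + 0.071429² + 0.142857² + 0.142857² + 0.071429² + 0.142857² = 0.005102 + 0.045918 + 0.005102 + 0.005102 + 0.005102 + 0.020408 + 0.020408 + 0.005102 + 0.020408 = 0.132653.
So 1/D = 7.5385, i.e. 7.54 to 2 decimal places.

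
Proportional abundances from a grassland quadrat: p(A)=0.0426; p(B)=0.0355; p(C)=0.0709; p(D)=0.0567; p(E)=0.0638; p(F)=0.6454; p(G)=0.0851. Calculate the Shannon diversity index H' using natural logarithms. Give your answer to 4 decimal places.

1.2712

Each pᵢ ln pᵢ term (working shown to 6 dp, full precision carried): 0.0426×(-3.155901)=-0.134441, 0.0355×(-3.338223)=-0.118507, 0.0709×(-2.646485)=-0.187636, 0.0567×(-2.869981)=-0.162728, 0.0638×(-2.752002)=-0.175578, 0.6454×(-0.437885)=-0.282611, 0.0851×(-2.463928)=-0.209680.
Sum = -1.271181, so H' = 1.2712.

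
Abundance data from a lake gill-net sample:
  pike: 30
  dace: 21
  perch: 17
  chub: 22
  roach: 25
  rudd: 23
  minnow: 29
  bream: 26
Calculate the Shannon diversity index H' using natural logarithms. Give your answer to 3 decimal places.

2.065

Total N = 30+21+17+22+25+23+29+26 = 193, so the proportions are 0.15544, 0.10881, 0.08808, 0.11399, 0.12953, 0.11917, 0.15026, 0.13472 (working shown to 5 dp, full precision carried).
Each pᵢ ln pᵢ term: 0.15544×(-1.86149)=-0.28935, 0.10881×(-2.21817)=-0.24136, 0.08808×(-2.42948)=-0.21400, 0.11399×(-2.17165)=-0.24755, 0.12953×(-2.04381)=-0.26474, 0.11917×(-2.12720)=-0.25350, 0.15026×(-1.89539)=-0.28480, 0.13472×(-2.00459)=-0.27005.
Sum = -2.06534, so H' = 2.065.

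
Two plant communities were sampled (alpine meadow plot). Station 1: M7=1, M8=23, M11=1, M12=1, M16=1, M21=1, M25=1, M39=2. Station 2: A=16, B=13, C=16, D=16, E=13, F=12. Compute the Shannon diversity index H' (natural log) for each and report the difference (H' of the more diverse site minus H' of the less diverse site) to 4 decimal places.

0.7217

Station 1: N=31, proportions 0.032258, 0.741935, 0.032258, 0.032258, 0.032258, 0.032258, 0.032258, 0.064516, giving H' = 1.062934 (working shown to 6 dp, full precision carried).
Station 2: N=86, proportions 0.186047, 0.151163, 0.186047, 0.186047, 0.151163, 0.139535, giving H' = 1.784675.
Difference = |1.062934 − 1.784675| = 0.721741, i.e. 0.7217 to 4 decimal places.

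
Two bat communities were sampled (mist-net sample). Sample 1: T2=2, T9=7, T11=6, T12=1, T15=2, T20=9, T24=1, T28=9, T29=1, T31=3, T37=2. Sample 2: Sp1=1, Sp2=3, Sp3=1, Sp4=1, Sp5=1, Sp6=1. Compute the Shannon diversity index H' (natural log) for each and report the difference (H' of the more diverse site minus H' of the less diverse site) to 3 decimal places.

0.434

Sample 1: N=43, proportions 0.04651, 0.16279, 0.13953, 0.02326, 0.04651, 0.2093, 0.02326, 0.2093, 0.02326, 0.06977, 0.04651, giving H' = 2.10128 (working shown to 5 dp, full precision carried).
Sample 2: N=8, proportions 0.125, 0.375, 0.125, 0.125, 0.125, 0.125, giving H' = 1.66746.
Difference = |2.10128 − 1.66746| = 0.43382, i.e. 0.434 to 3 decimal places.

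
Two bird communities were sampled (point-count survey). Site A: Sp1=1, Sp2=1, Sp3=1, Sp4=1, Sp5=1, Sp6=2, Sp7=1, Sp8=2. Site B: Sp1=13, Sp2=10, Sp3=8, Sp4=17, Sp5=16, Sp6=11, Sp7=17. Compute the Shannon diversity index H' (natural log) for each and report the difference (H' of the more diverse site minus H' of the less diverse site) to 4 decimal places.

Site A: N=10, proportions 0.1, 0.1, 0.1, 0.1, 0.1, 0.2, 0.1, 0.2, giving H' = 2.025326 (working shown to 6 dp, full precision carried).
Site B: N=92, proportions 0.141304, 0.108696, 0.086957, 0.184783, 0.173913, 0.119565, 0.184783, giving H' = 1.912297.
Difference = |2.025326 − 1.912297| = 0.113029, i.e. 0.1130 to 4 decimal places.

0.1130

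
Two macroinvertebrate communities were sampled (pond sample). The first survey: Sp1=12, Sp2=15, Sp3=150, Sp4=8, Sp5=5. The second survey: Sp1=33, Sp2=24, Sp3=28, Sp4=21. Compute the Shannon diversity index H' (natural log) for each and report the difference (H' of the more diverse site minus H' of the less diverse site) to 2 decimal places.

The first survey: N=190, proportions 0.0632, 0.0789, 0.7895, 0.0421, 0.0263, giving H' = 0.7906 (working shown to 4 dp, full precision carried).
The second survey: N=106, proportions 0.3113, 0.2264, 0.2642, 0.1981, giving H' = 1.3720.
Difference = |0.7906 − 1.3720| = 0.5814, i.e. 0.58 to 2 decimal places.

0.58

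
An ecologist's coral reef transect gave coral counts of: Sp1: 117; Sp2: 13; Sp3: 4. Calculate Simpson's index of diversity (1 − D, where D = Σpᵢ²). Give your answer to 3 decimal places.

0.227

Total N = 117+13+4 = 134, so the proportions are 0.87313, 0.09701, 0.02985 (working shown to 5 dp, full precision carried).
D = 0.87313² + 0.09701² + 0.02985² = 0.76236 + 0.00941 + 0.00089 = 0.77267.
So 1 − D = 0.22733, i.e. 0.227 to 3 decimal places.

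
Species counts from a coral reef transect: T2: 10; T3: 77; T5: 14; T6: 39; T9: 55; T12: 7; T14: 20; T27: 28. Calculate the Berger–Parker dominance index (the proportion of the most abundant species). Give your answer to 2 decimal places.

Total N = 10+77+14+39+55+7+20+28 = 250, so the proportions are 0.04, 0.308, 0.056, 0.156, 0.22, 0.028, 0.08, 0.112 (working shown to 4 dp, full precision carried).
The largest proportion is 0.308, i.e. d = 0.31 to 2 decimal places.

0.31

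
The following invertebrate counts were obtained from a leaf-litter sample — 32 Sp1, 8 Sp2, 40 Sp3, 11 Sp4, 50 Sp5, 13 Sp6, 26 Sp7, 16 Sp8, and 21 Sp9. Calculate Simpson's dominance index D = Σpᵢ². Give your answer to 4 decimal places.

Total N = 32+8+40+11+50+13+26+16+21 = 217, so the proportions are 0.147465, 0.036866, 0.184332, 0.050691, 0.230415, 0.059908, 0.119816, 0.073733, 0.096774 (working shown to 6 dp, full precision carried).
D = 0.147465² + 0.036866² + 0.184332² + 0.050691² + 0.230415² + 0.059908² + 0.119816² + 0.073733² + 0.096774² = 0.021746 + 0.001359 + 0.033978 + 0.002570 + 0.053091 + 0.003589 + 0.014356 + 0.005437 + 0.009365 = 0.145490.
To 4 decimal places, D = 0.1455.

0.1455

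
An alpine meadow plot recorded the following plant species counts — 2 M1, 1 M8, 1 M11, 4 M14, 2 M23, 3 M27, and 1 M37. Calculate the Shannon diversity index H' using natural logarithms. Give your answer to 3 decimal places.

1.810

Total N = 2+1+1+4+2+3+1 = 14, so the proportions are 0.14286, 0.07143, 0.07143, 0.28571, 0.14286, 0.21429, 0.07143 (working shown to 5 dp, full precision carried).
Each pᵢ ln pᵢ term: 0.14286×(-1.94591)=-0.27799, 0.07143×(-2.63906)=-0.18850, 0.07143×(-2.63906)=-0.18850, 0.28571×(-1.25276)=-0.35793, 0.14286×(-1.94591)=-0.27799, 0.21429×(-1.54045)=-0.33010, 0.07143×(-2.63906)=-0.18850.
Sum = -1.80951, so H' = 1.810.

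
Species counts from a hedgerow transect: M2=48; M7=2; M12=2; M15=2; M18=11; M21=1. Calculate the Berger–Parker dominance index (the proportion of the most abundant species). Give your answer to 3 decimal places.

Total N = 48+2+2+2+11+1 = 66, so the proportions are 0.72727, 0.0303, 0.0303, 0.0303, 0.16667, 0.01515 (working shown to 5 dp, full precision carried).
The largest proportion is 0.72727, i.e. d = 0.727 to 3 decimal places.

0.727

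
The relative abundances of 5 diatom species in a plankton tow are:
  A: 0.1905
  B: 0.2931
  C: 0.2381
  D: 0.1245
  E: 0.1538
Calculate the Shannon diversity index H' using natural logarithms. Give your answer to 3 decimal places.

1.565

Each pᵢ ln pᵢ term (working shown to 5 dp, full precision carried): 0.1905×(-1.65810)=-0.31587, 0.2931×(-1.22724)=-0.35970, 0.2381×(-1.43506)=-0.34169, 0.1245×(-2.08345)=-0.25939, 0.1538×(-1.87210)=-0.28793.
Sum = -1.56458, so H' = 1.565.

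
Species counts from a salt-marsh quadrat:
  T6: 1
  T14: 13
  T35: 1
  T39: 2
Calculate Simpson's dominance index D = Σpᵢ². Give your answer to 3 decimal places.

Total N = 1+13+1+2 = 17, so the proportions are 0.05882, 0.76471, 0.05882, 0.11765 (working shown to 5 dp, full precision carried).
D = 0.05882² + 0.76471² + 0.05882² + 0.11765² = 0.00346 + 0.58478 + 0.00346 + 0.01384 = 0.60554.
To 3 decimal places, D = 0.606.

0.606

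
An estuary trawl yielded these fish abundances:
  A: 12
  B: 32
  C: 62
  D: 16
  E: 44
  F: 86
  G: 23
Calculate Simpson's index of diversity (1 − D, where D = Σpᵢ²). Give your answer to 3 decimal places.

0.800

Total N = 12+32+62+16+44+86+23 = 275, so the proportions are 0.04364, 0.11636, 0.22545, 0.05818, 0.16, 0.31273, 0.08364 (working shown to 5 dp, full precision carried).
D = 0.04364² + 0.11636² + 0.22545² + 0.05818² + 0.16² + 0.31273² + 0.08364² = 0.00190 + 0.01354 + 0.05083 + 0.00339 + 0.02560 + 0.09780 + 0.00700 = 0.20005.
So 1 − D = 0.79995, i.e. 0.800 to 3 decimal places.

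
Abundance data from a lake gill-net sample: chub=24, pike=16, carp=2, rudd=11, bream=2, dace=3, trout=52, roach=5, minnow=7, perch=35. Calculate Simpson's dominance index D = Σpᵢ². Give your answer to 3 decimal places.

Total N = 24+16+2+11+2+3+52+5+7+35 = 157, so the proportions are 0.15287, 0.10191, 0.01274, 0.07006, 0.01274, 0.01911, 0.33121, 0.03185, 0.04459, 0.22293 (working shown to 5 dp, full precision carried).
D = 0.15287² + 0.10191² + 0.01274² + 0.07006² + 0.01274² + 0.01911² + 0.33121² + 0.03185² + 0.04459² + 0.22293² = 0.02337 + 0.01039 + 0.00016 + 0.00491 + 0.00016 + 0.00037 + 0.10970 + 0.00101 + 0.00199 + 0.04970 = 0.20175.
To 3 decimal places, D = 0.202.

0.202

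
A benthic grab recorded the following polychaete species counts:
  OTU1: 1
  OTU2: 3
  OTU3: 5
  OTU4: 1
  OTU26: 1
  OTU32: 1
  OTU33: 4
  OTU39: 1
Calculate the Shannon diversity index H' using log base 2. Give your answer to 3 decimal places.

2.654

Total N = 1+3+5+1+1+1+4+1 = 17, so the proportions are 0.05882, 0.17647, 0.29412, 0.05882, 0.05882, 0.05882, 0.23529, 0.05882 (working shown to 5 dp, full precision carried).
Each pᵢ log₂ pᵢ term: 0.05882×(-4.08746)=-0.24044, 0.17647×(-2.50250)=-0.44162, 0.29412×(-1.76553)=-0.51927, 0.05882×(-4.08746)=-0.24044, 0.05882×(-4.08746)=-0.24044, 0.05882×(-4.08746)=-0.24044, 0.23529×(-2.08746)=-0.49117, 0.05882×(-4.08746)=-0.24044.
Sum = -2.65426, so H' = 2.654.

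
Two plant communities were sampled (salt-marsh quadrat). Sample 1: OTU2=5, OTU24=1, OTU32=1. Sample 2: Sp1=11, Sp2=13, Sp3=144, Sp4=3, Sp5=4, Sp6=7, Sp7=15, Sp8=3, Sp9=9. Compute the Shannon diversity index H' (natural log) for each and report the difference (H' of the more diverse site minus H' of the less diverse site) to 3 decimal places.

Sample 1: N=7, proportions 0.71429, 0.14286, 0.14286, giving H' = 0.79631 (working shown to 5 dp, full precision carried).
Sample 2: N=209, proportions 0.05263, 0.0622, 0.689, 0.01435, 0.01914, 0.03349, 0.07177, 0.01435, 0.04306, giving H' = 1.22019.
Difference = |0.79631 − 1.22019| = 0.42388, i.e. 0.424 to 3 decimal places.

0.424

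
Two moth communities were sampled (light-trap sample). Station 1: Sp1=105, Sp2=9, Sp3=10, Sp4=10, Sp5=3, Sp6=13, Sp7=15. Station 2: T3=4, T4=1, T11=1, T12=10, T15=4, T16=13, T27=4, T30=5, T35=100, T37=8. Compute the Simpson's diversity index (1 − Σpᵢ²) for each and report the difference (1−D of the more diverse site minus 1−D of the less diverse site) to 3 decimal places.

Station 1: N=165, proportions 0.636364, 0.054545, 0.060606, 0.060606, 0.018182, 0.078788, 0.090909, giving 1−D = 0.569917 (working shown to 6 dp, full precision carried).
Station 2: N=150, proportions 0.026667, 0.006667, 0.006667, 0.066667, 0.026667, 0.086667, 0.026667, 0.033333, 0.666667, 0.053333, giving 1−D = 0.537422.
Difference = |0.569917 − 0.537422| = 0.032495, i.e. 0.032 to 3 decimal places.

0.032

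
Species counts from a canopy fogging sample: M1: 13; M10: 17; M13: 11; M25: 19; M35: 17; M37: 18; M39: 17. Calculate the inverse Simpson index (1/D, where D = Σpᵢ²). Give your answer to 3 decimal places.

Total N = 13+17+11+19+17+18+17 = 112, so the proportions are 0.1160714, 0.1517857, 0.0982143, 0.1696429, 0.1517857, 0.1607143, 0.1517857 (working shown to 7 dp, full precision carried).
D = 0.1160714² + 0.1517857² + 0.0982143² + 0.1696429² + 0.1517857² + 0.1607143² + 0.1517857² = 0.0134726 + 0.0230389 + 0.0096460 + 0.0287787 + 0.0230389 + 0.0258291 + 0.0230389 = 0.1468431.
So 1/D = 6.80999, i.e. 6.810 to 3 decimal places.

6.810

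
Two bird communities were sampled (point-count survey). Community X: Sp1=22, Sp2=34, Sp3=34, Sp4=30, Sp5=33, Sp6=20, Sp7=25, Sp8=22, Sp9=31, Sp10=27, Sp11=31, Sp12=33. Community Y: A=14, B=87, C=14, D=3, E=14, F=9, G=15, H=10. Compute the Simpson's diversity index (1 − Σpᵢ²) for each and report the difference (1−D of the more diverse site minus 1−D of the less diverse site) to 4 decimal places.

0.2253

Community X: N=342, proportions 0.064327, 0.099415, 0.099415, 0.087719, 0.096491, 0.05848, 0.073099, 0.064327, 0.090643, 0.078947, 0.090643, 0.096491, giving 1−D = 0.914213 (working shown to 6 dp, full precision carried).
Community Y: N=166, proportions 0.084337, 0.524096, 0.084337, 0.018072, 0.084337, 0.054217, 0.090361, 0.060241, giving 1−D = 0.688924.
Difference = |0.914213 − 0.688924| = 0.225289, i.e. 0.2253 to 4 decimal places.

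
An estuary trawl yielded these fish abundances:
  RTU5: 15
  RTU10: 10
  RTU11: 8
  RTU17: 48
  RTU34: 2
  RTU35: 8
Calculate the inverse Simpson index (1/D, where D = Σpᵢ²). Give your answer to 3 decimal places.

Total N = 15+10+8+48+2+8 = 91, so the proportions are 0.164835, 0.10989, 0.087912, 0.527473, 0.021978, 0.087912 (working shown to 6 dp, full precision carried).
D = 0.164835² + 0.10989² + 0.087912² + 0.527473² + 0.021978² + 0.087912² = 0.027171 + 0.012076 + 0.007729 + 0.278227 + 0.000483 + 0.007729 = 0.333414.
So 1/D = 2.99928, i.e. 2.999 to 3 decimal places.

2.999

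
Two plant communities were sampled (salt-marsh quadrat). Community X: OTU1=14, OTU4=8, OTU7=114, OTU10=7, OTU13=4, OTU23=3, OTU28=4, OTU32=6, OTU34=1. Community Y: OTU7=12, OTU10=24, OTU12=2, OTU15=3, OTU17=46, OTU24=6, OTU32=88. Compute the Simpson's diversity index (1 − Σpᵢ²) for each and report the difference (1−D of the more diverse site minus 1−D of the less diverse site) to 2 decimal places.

Community X: N=161, proportions 0.087, 0.0497, 0.7081, 0.0435, 0.0248, 0.0186, 0.0248, 0.0373, 0.0062, giving 1−D = 0.4837 (working shown to 4 dp, full precision carried).
Community Y: N=181, proportions 0.0663, 0.1326, 0.011, 0.0166, 0.2541, 0.0331, 0.4862, giving 1−D = 0.6756.
Difference = |0.4837 − 0.6756| = 0.1919, i.e. 0.19 to 2 decimal places.

0.19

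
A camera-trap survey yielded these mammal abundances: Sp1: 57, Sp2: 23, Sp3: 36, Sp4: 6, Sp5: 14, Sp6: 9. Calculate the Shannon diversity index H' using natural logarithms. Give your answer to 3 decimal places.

1.535

Total N = 57+23+36+6+14+9 = 145, so the proportions are 0.3931, 0.15862, 0.24828, 0.04138, 0.09655, 0.06207 (working shown to 5 dp, full precision carried).
Each pᵢ ln pᵢ term: 0.3931×(-0.93368)=-0.36703, 0.15862×(-1.84124)=-0.29206, 0.24828×(-1.39321)=-0.34590, 0.04138×(-3.18497)=-0.13179, 0.09655×(-2.33768)=-0.22571, 0.06207×(-2.77951)=-0.17252.
Sum = -1.53501, so H' = 1.535.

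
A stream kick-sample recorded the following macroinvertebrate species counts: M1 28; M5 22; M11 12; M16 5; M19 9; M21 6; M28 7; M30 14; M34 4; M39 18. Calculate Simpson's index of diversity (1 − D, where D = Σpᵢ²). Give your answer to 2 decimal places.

0.86

Total N = 28+22+12+5+9+6+7+14+4+18 = 125, so the proportions are 0.224, 0.176, 0.096, 0.04, 0.072, 0.048, 0.056, 0.112, 0.032, 0.144 (working shown to 4 dp, full precision carried).
D = 0.224² + 0.176² + 0.096² + 0.04² + 0.072² + 0.048² + 0.056² + 0.112² + 0.032² + 0.144² = 0.0502 + 0.0310 + 0.0092 + 0.0016 + 0.0052 + 0.0023 + 0.0031 + 0.0125 + 0.0010 + 0.0207 = 0.1369.
So 1 − D = 0.8631, i.e. 0.86 to 2 decimal places.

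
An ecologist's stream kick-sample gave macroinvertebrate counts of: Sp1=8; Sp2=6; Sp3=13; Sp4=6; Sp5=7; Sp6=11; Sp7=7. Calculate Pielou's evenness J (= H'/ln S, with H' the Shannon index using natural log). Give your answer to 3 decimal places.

0.978

Total N = 8+6+13+6+7+11+7 = 58, so the proportions are 0.13793, 0.10345, 0.22414, 0.10345, 0.12069, 0.18966, 0.12069 (working shown to 5 dp, full precision carried).
H' = −Σ pᵢ ln pᵢ = −((-0.27324) + (-0.23469) + (-0.33520) + (-0.23469) + (-0.25520) + (-0.31531) + (-0.25520)) = 1.90354.
With S = 7 species, ln S = 1.94591, so J = 1.90354/1.94591 = 0.97822, i.e. 0.978 to 3 decimal places.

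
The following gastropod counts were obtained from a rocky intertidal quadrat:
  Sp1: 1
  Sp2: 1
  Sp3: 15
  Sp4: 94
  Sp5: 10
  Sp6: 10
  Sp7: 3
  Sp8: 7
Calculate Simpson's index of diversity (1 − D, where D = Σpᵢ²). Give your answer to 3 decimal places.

0.531

Total N = 1+1+15+94+10+10+3+7 = 141, so the proportions are 0.00709, 0.00709, 0.10638, 0.66667, 0.07092, 0.07092, 0.02128, 0.04965 (working shown to 5 dp, full precision carried).
D = 0.00709² + 0.00709² + 0.10638² + 0.66667² + 0.07092² + 0.07092² + 0.02128² + 0.04965² = 0.00005 + 0.00005 + 0.01132 + 0.44444 + 0.00503 + 0.00503 + 0.00045 + 0.00246 = 0.46884.
So 1 − D = 0.53116, i.e. 0.531 to 3 decimal places.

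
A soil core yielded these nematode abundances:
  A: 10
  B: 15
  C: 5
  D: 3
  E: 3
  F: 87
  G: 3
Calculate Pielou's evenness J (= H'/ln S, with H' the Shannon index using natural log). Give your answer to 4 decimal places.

0.5680

Total N = 10+15+5+3+3+87+3 = 126, so the proportions are 0.079365, 0.119048, 0.039683, 0.02381, 0.02381, 0.690476, 0.02381 (working shown to 6 dp, full precision carried).
H' = −Σ pᵢ ln pᵢ = −((-0.201087) + (-0.253361) + (-0.128049) + (-0.088992) + (-0.088992) + (-0.255734) + (-0.088992)) = 1.105208.
With S = 7 species, ln S = 1.945910, so J = 1.105208/1.945910 = 0.567965, i.e. 0.5680 to 4 decimal places.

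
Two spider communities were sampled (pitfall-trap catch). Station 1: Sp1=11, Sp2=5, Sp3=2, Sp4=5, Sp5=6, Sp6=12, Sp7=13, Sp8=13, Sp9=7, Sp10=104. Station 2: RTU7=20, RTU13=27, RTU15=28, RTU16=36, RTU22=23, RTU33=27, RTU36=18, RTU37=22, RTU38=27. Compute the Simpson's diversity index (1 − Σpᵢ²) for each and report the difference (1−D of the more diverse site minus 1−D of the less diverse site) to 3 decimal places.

Station 1: N=178, proportions 0.0618, 0.02809, 0.01124, 0.02809, 0.03371, 0.06742, 0.07303, 0.07303, 0.03933, 0.58427, giving 1−D = 0.63521 (working shown to 5 dp, full precision carried).
Station 2: N=228, proportions 0.08772, 0.11842, 0.12281, 0.15789, 0.10088, 0.11842, 0.07895, 0.09649, 0.11842, giving 1−D = 0.88450.
Difference = |0.63521 − 0.88450| = 0.24929, i.e. 0.249 to 3 decimal places.

0.249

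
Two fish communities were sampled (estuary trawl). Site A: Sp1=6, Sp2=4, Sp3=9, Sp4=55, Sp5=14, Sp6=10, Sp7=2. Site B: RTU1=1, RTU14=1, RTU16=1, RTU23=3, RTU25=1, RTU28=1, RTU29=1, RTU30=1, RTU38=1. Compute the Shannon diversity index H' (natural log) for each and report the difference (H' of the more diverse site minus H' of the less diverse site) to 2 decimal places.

Site A: N=100, proportions 0.06, 0.04, 0.09, 0.55, 0.14, 0.1, 0.02, giving H' = 1.42684 (working shown to 5 dp, full precision carried).
Site B: N=11, proportions 0.09091, 0.09091, 0.09091, 0.27273, 0.09091, 0.09091, 0.09091, 0.09091, 0.09091, giving H' = 2.09827.
Difference = |1.42684 − 2.09827| = 0.67143, i.e. 0.67 to 2 decimal places.

0.67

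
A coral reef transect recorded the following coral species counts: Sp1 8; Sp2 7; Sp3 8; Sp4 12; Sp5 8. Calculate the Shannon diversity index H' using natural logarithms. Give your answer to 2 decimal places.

1.59

Total N = 8+7+8+12+8 = 43, so the proportions are 0.186, 0.1628, 0.186, 0.2791, 0.186 (working shown to 4 dp, full precision carried).
Each pᵢ ln pᵢ term: 0.186×(-1.6818)=-0.3129, 0.1628×(-1.8153)=-0.2955, 0.186×(-1.6818)=-0.3129, 0.2791×(-1.2763)=-0.3562, 0.186×(-1.6818)=-0.3129.
Sum = -1.5903, so H' = 1.59.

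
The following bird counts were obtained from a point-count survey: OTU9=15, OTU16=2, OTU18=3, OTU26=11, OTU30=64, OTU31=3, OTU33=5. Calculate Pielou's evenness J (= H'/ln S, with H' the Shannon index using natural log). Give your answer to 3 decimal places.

0.640

Total N = 15+2+3+11+64+3+5 = 103, so the proportions are 0.14563, 0.01942, 0.02913, 0.1068, 0.62136, 0.02913, 0.04854 (working shown to 5 dp, full precision carried).
H' = −Σ pᵢ ln pᵢ = −((-0.28058) + (-0.07654) + (-0.10299) + (-0.23889) + (-0.29567) + (-0.10299) + (-0.14686)) = 1.24452.
With S = 7 species, ln S = 1.94591, so J = 1.24452/1.94591 = 0.63956, i.e. 0.640 to 3 decimal places.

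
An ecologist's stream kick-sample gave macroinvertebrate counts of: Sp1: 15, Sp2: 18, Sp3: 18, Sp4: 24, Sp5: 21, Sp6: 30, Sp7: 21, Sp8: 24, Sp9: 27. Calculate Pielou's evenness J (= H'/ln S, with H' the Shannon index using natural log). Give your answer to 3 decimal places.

Total N = 15+18+18+24+21+30+21+24+27 = 198, so the proportions are 0.07576, 0.09091, 0.09091, 0.12121, 0.10606, 0.15152, 0.10606, 0.12121, 0.13636 (working shown to 5 dp, full precision carried).
H' = −Σ pᵢ ln pᵢ = −((-0.19547) + (-0.21799) + (-0.21799) + (-0.25578) + (-0.23797) + (-0.28592) + (-0.23797) + (-0.25578) + (-0.27170)) = 2.17658.
With S = 9 species, ln S = 2.19722, so J = 2.17658/2.19722 = 0.99060, i.e. 0.991 to 3 decimal places.

0.991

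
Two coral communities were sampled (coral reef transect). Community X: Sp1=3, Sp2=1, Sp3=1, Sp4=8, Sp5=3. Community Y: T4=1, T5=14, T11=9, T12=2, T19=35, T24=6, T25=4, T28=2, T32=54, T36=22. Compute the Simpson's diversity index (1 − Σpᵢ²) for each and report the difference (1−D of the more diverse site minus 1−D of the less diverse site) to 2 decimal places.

Community X: N=16, proportions 0.1875, 0.0625, 0.0625, 0.5, 0.1875, giving 1−D = 0.6719 (working shown to 4 dp, full precision carried).
Community Y: N=149, proportions 0.0067, 0.094, 0.0604, 0.0134, 0.2349, 0.0403, 0.0268, 0.0134, 0.3624, 0.1477, giving 1−D = 0.7765.
Difference = |0.6719 − 0.7765| = 0.1046, i.e. 0.10 to 2 decimal places.

0.10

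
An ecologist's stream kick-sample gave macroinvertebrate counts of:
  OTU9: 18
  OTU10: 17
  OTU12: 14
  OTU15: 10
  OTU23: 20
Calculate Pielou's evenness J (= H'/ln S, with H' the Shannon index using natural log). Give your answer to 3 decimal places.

Total N = 18+17+14+10+20 = 79, so the proportions are 0.22785, 0.21519, 0.17722, 0.12658, 0.25316 (working shown to 5 dp, full precision carried).
H' = −Σ pᵢ ln pᵢ = −((-0.33700) + (-0.33058) + (-0.30665) + (-0.26163) + (-0.34778)) = 1.58364.
With S = 5 species, ln S = 1.60944, so J = 1.58364/1.60944 = 0.98397, i.e. 0.984 to 3 decimal places.

0.984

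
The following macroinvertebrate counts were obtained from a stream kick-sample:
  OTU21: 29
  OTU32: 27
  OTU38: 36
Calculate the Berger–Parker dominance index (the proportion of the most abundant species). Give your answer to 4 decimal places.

0.3913

Total N = 29+27+36 = 92, so the proportions are 0.315217, 0.293478, 0.391304 (working shown to 6 dp, full precision carried).
The largest proportion is 0.391304, i.e. d = 0.3913 to 4 decimal places.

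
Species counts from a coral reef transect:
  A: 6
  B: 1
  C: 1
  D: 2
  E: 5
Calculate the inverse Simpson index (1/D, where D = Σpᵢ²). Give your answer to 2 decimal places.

Total N = 6+1+1+2+5 = 15, so the proportions are 0.4, 0.066667, 0.066667, 0.133333, 0.333333 (working shown to 6 dp, full precision carried).
D = 0.4² + 0.066667² + 0.066667² + 0.133333² + 0.333333² = 0.160000 + 0.004444 + 0.004444 + 0.017778 + 0.111111 = 0.297778.
So 1/D = 3.3582, i.e. 3.36 to 2 decimal places.

3.36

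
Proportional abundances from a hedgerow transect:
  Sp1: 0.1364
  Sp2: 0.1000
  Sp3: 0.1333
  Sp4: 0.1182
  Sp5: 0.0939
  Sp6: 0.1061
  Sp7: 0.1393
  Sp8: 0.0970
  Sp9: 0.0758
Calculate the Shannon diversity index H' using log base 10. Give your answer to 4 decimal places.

0.9466

Each pᵢ log₁₀ pᵢ term (working shown to 6 dp, full precision carried): 0.1364×(-0.865186)=-0.118011, 0.1×(-1.000000)=-0.100000, 0.1333×(-0.875170)=-0.116660, 0.1182×(-0.927383)=-0.109617, 0.0939×(-1.027334)=-0.096467, 0.1061×(-0.974285)=-0.103372, 0.1393×(-0.856049)=-0.119248, 0.097×(-1.013228)=-0.098283, 0.0758×(-1.120331)=-0.084921.
Sum = -0.946578, so H' = 0.9466.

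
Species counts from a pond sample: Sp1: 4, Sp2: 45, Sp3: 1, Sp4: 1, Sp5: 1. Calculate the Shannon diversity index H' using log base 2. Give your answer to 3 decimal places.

0.794

Total N = 4+45+1+1+1 = 52, so the proportions are 0.07692, 0.86538, 0.01923, 0.01923, 0.01923 (working shown to 5 dp, full precision carried).
Each pᵢ log₂ pᵢ term: 0.07692×(-3.70044)=-0.28465, 0.86538×(-0.20859)=-0.18051, 0.01923×(-5.70044)=-0.10962, 0.01923×(-5.70044)=-0.10962, 0.01923×(-5.70044)=-0.10962.
Sum = -0.79403, so H' = 0.794.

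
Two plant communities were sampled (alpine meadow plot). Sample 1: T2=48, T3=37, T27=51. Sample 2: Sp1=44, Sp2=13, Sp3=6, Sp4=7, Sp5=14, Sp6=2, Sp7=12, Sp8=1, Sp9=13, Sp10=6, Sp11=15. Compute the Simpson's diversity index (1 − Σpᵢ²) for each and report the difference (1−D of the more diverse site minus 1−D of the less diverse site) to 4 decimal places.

Sample 1: N=136, proportions 0.352941, 0.272059, 0.375, giving 1−D = 0.660792 (working shown to 6 dp, full precision carried).
Sample 2: N=133, proportions 0.330827, 0.097744, 0.045113, 0.052632, 0.105263, 0.015038, 0.090226, 0.007519, 0.097744, 0.045113, 0.112782, giving 1−D = 0.832382.
Difference = |0.660792 − 0.832382| = 0.171590, i.e. 0.1716 to 4 decimal places.

0.1716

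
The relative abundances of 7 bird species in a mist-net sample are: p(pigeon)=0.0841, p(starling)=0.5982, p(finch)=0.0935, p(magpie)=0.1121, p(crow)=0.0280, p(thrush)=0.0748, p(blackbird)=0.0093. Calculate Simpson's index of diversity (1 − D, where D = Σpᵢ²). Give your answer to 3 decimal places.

D = 0.0841² + 0.5982² + 0.0935² + 0.1121² + 0.028² + 0.0748² + 0.0093² = 0.00707 + 0.35784 + 0.00874 + 0.01257 + 0.00078 + 0.00560 + 0.00009 = 0.39269 (working shown to 5 dp, full precision carried).
So 1 − D = 0.60731, i.e. 0.607 to 3 decimal places.

0.607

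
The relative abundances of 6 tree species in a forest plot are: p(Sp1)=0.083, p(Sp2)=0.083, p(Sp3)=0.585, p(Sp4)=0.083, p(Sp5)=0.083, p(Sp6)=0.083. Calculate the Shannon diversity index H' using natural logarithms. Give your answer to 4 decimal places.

1.3465

Each pᵢ ln pᵢ term (working shown to 6 dp, full precision carried): 0.083×(-2.488915)=-0.206580, 0.083×(-2.488915)=-0.206580, 0.585×(-0.536143)=-0.313644, 0.083×(-2.488915)=-0.206580, 0.083×(-2.488915)=-0.206580, 0.083×(-2.488915)=-0.206580.
Sum = -1.346543, so H' = 1.3465.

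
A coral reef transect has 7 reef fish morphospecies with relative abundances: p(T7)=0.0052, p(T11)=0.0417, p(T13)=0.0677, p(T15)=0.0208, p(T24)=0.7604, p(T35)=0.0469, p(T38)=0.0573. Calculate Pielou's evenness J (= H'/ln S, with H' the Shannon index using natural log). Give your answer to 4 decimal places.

H' = −Σ pᵢ ln pᵢ = −((-0.027347) + (-0.132491) + (-0.182294) + (-0.080554) + (-0.208282) + (-0.143502) + (-0.163847)) = 0.938317 (working shown to 6 dp, full precision carried).
With S = 7 species, ln S = 1.945910, so J = 0.938317/1.945910 = 0.482200, i.e. 0.4822 to 4 decimal places.

0.4822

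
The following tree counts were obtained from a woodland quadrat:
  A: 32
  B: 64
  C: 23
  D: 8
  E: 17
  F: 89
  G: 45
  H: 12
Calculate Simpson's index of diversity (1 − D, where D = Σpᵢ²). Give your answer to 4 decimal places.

0.8087

Total N = 32+64+23+8+17+89+45+12 = 290, so the proportions are 0.110345, 0.22069, 0.07931, 0.027586, 0.058621, 0.306897, 0.155172, 0.041379 (working shown to 6 dp, full precision carried).
D = 0.110345² + 0.22069² + 0.07931² + 0.027586² + 0.058621² + 0.306897² + 0.155172² + 0.041379² = 0.012176 + 0.048704 + 0.006290 + 0.000761 + 0.003436 + 0.094185 + 0.024078 + 0.001712 = 0.191344.
So 1 − D = 0.808656, i.e. 0.8087 to 4 decimal places.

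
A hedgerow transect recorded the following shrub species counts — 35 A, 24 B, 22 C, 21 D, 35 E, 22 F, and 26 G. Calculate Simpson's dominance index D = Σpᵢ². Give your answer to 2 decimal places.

Total N = 35+24+22+21+35+22+26 = 185, so the proportions are 0.1892, 0.1297, 0.1189, 0.1135, 0.1892, 0.1189, 0.1405 (working shown to 4 dp, full precision carried).
D = 0.1892² + 0.1297² + 0.1189² + 0.1135² + 0.1892² + 0.1189² + 0.1405² = 0.0358 + 0.0168 + 0.0141 + 0.0129 + 0.0358 + 0.0141 + 0.0198 = 0.1493.
To 2 decimal places, D = 0.15.

0.15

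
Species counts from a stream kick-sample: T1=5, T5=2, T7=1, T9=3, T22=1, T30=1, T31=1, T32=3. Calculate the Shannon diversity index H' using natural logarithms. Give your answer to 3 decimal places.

1.891

Total N = 5+2+1+3+1+1+1+3 = 17, so the proportions are 0.29412, 0.11765, 0.05882, 0.17647, 0.05882, 0.05882, 0.05882, 0.17647 (working shown to 5 dp, full precision carried).
Each pᵢ ln pᵢ term: 0.29412×(-1.22378)=-0.35993, 0.11765×(-2.14007)=-0.25177, 0.05882×(-2.83321)=-0.16666, 0.17647×(-1.73460)=-0.30611, 0.05882×(-2.83321)=-0.16666, 0.05882×(-2.83321)=-0.16666, 0.05882×(-2.83321)=-0.16666, 0.17647×(-1.73460)=-0.30611.
Sum = -1.89056, so H' = 1.891.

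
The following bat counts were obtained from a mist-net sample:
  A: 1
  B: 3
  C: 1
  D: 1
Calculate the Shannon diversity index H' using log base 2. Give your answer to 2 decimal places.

Total N = 1+3+1+1 = 6, so the proportions are 0.1667, 0.5, 0.1667, 0.1667 (working shown to 4 dp, full precision carried).
Each pᵢ log₂ pᵢ term: 0.1667×(-2.5850)=-0.4308, 0.5×(-1.0000)=-0.5000, 0.1667×(-2.5850)=-0.4308, 0.1667×(-2.5850)=-0.4308.
Sum = -1.7925, so H' = 1.79.

1.79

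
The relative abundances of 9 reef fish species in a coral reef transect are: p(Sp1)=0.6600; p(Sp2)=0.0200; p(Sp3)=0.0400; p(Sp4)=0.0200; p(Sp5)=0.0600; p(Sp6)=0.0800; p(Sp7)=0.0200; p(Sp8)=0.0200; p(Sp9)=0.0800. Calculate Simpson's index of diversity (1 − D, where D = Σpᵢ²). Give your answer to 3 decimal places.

D = 0.66² + 0.02² + 0.04² + 0.02² + 0.06² + 0.08² + 0.02² + 0.02² + 0.08² = 0.43560 + 0.00040 + 0.00160 + 0.00040 + 0.00360 + 0.00640 + 0.00040 + 0.00040 + 0.00640 = 0.45520 (working shown to 5 dp, full precision carried).
So 1 − D = 0.54480, i.e. 0.545 to 3 decimal places.

0.545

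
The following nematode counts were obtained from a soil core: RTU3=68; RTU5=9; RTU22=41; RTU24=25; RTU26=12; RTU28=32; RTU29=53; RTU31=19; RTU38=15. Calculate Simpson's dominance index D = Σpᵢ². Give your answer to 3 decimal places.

Total N = 68+9+41+25+12+32+53+19+15 = 274, so the proportions are 0.24818, 0.03285, 0.14964, 0.09124, 0.0438, 0.11679, 0.19343, 0.06934, 0.05474 (working shown to 5 dp, full precision carried).
D = 0.24818² + 0.03285² + 0.14964² + 0.09124² + 0.0438² + 0.11679² + 0.19343² + 0.06934² + 0.05474² = 0.06159 + 0.00108 + 0.02239 + 0.00832 + 0.00192 + 0.01364 + 0.03742 + 0.00481 + 0.00300 = 0.15416.
To 3 decimal places, D = 0.154.

0.154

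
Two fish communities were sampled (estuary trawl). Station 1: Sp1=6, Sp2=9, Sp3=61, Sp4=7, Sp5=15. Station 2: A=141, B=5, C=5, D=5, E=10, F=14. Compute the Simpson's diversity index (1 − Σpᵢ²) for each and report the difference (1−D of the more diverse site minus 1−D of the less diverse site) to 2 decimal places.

0.20

Station 1: N=98, proportions 0.0612, 0.0918, 0.6224, 0.0714, 0.1531, giving 1−D = 0.5718 (working shown to 4 dp, full precision carried).
Station 2: N=180, proportions 0.7833, 0.0278, 0.0278, 0.0278, 0.0556, 0.0778, giving 1−D = 0.3749.
Difference = |0.5718 − 0.3749| = 0.1969, i.e. 0.20 to 2 decimal places.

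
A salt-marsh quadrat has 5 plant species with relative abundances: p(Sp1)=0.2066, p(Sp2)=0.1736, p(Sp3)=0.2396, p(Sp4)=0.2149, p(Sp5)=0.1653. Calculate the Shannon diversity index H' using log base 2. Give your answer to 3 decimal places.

2.308

Each pᵢ log₂ pᵢ term (working shown to 5 dp, full precision carried): 0.2066×(-2.27509)=-0.47003, 0.1736×(-2.52616)=-0.43854, 0.2396×(-2.06130)=-0.49389, 0.2149×(-2.21826)=-0.47670, 0.1653×(-2.59684)=-0.42926.
Sum = -2.30842, so H' = 2.308.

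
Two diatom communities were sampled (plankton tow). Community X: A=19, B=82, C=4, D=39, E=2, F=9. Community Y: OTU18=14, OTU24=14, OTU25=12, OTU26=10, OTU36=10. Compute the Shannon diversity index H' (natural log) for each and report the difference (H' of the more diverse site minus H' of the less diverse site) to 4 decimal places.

0.3412

Community X: N=155, proportions 0.122581, 0.529032, 0.025806, 0.251613, 0.012903, 0.058065, giving H' = 1.257098 (working shown to 6 dp, full precision carried).
Community Y: N=60, proportions 0.233333, 0.233333, 0.2, 0.166667, 0.166667, giving H' = 1.598275.
Difference = |1.257098 − 1.598275| = 0.341177, i.e. 0.3412 to 4 decimal places.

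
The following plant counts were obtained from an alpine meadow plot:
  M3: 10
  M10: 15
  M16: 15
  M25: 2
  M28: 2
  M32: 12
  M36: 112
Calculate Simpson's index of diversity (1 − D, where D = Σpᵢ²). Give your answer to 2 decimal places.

0.53

Total N = 10+15+15+2+2+12+112 = 168, so the proportions are 0.0595, 0.0893, 0.0893, 0.0119, 0.0119, 0.0714, 0.6667 (working shown to 4 dp, full precision carried).
D = 0.0595² + 0.0893² + 0.0893² + 0.0119² + 0.0119² + 0.0714² + 0.6667² = 0.0035 + 0.0080 + 0.0080 + 0.0001 + 0.0001 + 0.0051 + 0.4444 = 0.4693.
So 1 − D = 0.5307, i.e. 0.53 to 2 decimal places.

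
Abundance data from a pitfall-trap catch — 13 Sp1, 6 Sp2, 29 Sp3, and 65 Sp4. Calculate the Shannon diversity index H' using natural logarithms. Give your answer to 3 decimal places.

1.072

Total N = 13+6+29+65 = 113, so the proportions are 0.11504, 0.0531, 0.25664, 0.57522 (working shown to 5 dp, full precision carried).
Each pᵢ ln pᵢ term: 0.11504×(-2.16244)=-0.24878, 0.0531×(-2.93563)=-0.15587, 0.25664×(-1.36009)=-0.34905, 0.57522×(-0.55300)=-0.31810.
Sum = -1.07180, so H' = 1.072.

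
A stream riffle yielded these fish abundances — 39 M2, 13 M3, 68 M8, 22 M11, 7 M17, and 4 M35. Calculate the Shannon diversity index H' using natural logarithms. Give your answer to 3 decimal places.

Total N = 39+13+68+22+7+4 = 153, so the proportions are 0.2549, 0.08497, 0.44444, 0.14379, 0.04575, 0.02614 (working shown to 5 dp, full precision carried).
Each pᵢ ln pᵢ term: 0.2549×(-1.36688)=-0.34842, 0.08497×(-2.46549)=-0.20949, 0.44444×(-0.81093)=-0.36041, 0.14379×(-1.93940)=-0.27887, 0.04575×(-3.08453)=-0.14112, 0.02614×(-3.64414)=-0.09527.
Sum = -1.43358, so H' = 1.434.

1.434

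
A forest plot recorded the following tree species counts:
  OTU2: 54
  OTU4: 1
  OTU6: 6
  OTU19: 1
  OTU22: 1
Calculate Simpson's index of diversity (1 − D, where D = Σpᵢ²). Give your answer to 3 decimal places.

0.255

Total N = 54+1+6+1+1 = 63, so the proportions are 0.85714, 0.01587, 0.09524, 0.01587, 0.01587 (working shown to 5 dp, full precision carried).
D = 0.85714² + 0.01587² + 0.09524² + 0.01587² + 0.01587² = 0.73469 + 0.00025 + 0.00907 + 0.00025 + 0.00025 = 0.74452.
So 1 − D = 0.25548, i.e. 0.255 to 3 decimal places.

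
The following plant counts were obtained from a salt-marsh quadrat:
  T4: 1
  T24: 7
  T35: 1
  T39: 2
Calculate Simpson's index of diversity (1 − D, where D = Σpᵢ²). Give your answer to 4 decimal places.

0.5455

Total N = 1+7+1+2 = 11, so the proportions are 0.090909, 0.636364, 0.090909, 0.181818 (working shown to 6 dp, full precision carried).
D = 0.090909² + 0.636364² + 0.090909² + 0.181818² = 0.008264 + 0.404959 + 0.008264 + 0.033058 = 0.454545.
So 1 − D = 0.545455, i.e. 0.5455 to 4 decimal places.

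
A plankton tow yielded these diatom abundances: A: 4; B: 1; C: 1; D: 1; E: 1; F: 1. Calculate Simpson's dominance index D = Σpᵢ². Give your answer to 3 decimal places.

0.259

Total N = 4+1+1+1+1+1 = 9, so the proportions are 0.44444, 0.11111, 0.11111, 0.11111, 0.11111, 0.11111 (working shown to 5 dp, full precision carried).
D = 0.44444² + 0.11111² + 0.11111² + 0.11111² + 0.11111² + 0.11111² = 0.19753 + 0.01235 + 0.01235 + 0.01235 + 0.01235 + 0.01235 = 0.25926.
To 3 decimal places, D = 0.259.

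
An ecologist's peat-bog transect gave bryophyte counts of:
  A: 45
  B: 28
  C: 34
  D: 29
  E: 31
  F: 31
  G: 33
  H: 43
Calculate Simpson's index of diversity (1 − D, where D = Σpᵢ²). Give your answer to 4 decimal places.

Total N = 45+28+34+29+31+31+33+43 = 274, so the proportions are 0.164234, 0.10219, 0.124088, 0.105839, 0.113139, 0.113139, 0.120438, 0.156934 (working shown to 6 dp, full precision carried).
D = 0.164234² + 0.10219² + 0.124088² + 0.105839² + 0.113139² + 0.113139² + 0.120438² + 0.156934² = 0.026973 + 0.010443 + 0.015398 + 0.011202 + 0.012800 + 0.012800 + 0.014505 + 0.024628 = 0.128750.
So 1 − D = 0.871250, i.e. 0.8713 to 4 decimal places.

0.8713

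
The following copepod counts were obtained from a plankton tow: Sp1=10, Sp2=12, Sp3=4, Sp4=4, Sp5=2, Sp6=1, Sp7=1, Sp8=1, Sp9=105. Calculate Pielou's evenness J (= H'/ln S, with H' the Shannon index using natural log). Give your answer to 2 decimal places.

0.45

Total N = 10+12+4+4+2+1+1+1+105 = 140, so the proportions are 0.0714, 0.0857, 0.0286, 0.0286, 0.0143, 0.0071, 0.0071, 0.0071, 0.75 (working shown to 4 dp, full precision carried).
H' = −Σ pᵢ ln pᵢ = −((-0.1885) + (-0.2106) + (-0.1016) + (-0.1016) + (-0.0607) + (-0.0353) + (-0.0353) + (-0.0353) + (-0.2158)) = 0.9846.
With S = 9 species, ln S = 2.1972, so J = 0.9846/2.1972 = 0.4481, i.e. 0.45 to 2 decimal places.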